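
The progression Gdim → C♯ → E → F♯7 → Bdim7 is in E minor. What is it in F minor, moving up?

E minor up to F minor is a minor second; each chord root moves by that interval while the quality stays the same.
Gdim: root G up a minor second → Ab, giving Abdim.
C♯: root C♯ up a minor second → D, giving D.
E: root E up a minor second → F, giving F.
F♯7: root F♯ up a minor second → G, giving G7.
Bdim7: root B up a minor second → C, giving Cdim7.

Abdim D F G7 Cdim7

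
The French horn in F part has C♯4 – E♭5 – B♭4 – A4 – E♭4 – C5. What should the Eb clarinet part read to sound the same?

First find concert pitch: the French horn in F sounds a perfect fifth below written, so C♯4 E♭5 B♭4 A4 E♭4 C5 sounds F#3 Ab4 Eb4 D4 Ab3 F4.
Then write for Eb clarinet: it sounds a minor third above written, so the part must be a minor third below concert.
F#3 → D#3
Ab4 → F4
Eb4 → C4
D4 → B3
Ab3 → F3
F4 → D4

D#3 F4 C4 B3 F3 D4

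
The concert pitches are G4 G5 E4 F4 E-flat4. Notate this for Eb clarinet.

E4 E5 C#4 D4 C4

Written C4 sounds as Eb4 on the Eb clarinet, so concert pitches are written a minor third down.
G4 to E4
G5 to E5
E4 to C#4
F4 to D4
Eb4 to C4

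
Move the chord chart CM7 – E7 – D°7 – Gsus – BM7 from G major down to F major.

BbM7 D7 C°7 Fsus AM7

G major down to F major is a major second; each chord root moves by that interval while the quality stays the same.
CM7: root C down a major second → Bb, giving BbM7.
E7: root E down a major second → D, giving D7.
D°7: root D down a major second → C, giving C°7.
Gsus: root G down a major second → F, giving Fsus.
BM7: root B down a major second → A, giving AM7.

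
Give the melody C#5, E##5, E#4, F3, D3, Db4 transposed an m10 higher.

E6 G##6 G#5 Ab4 F4 Fb5

C#5 gives E6
E##5 gives G##6
E#4 gives G#5
F3 gives Ab4
D3 gives F4
Db4 gives Fb5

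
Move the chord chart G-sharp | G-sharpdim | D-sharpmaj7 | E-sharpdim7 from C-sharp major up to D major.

C-sharp major up to D major is a minor second; each chord root moves by that interval while the quality stays the same.
G-sharp: root G-sharp up a minor second → A, giving A.
G-sharpdim: root G-sharp up a minor second → A, giving Adim.
D-sharpmaj7: root D-sharp up a minor second → E, giving Emaj7.
E-sharpdim7: root E-sharp up a minor second → F#, giving F#dim7.

A Adim Emaj7 F#dim7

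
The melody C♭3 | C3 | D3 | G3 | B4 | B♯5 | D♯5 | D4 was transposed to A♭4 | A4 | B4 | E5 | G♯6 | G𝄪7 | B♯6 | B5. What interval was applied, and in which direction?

up a major thirteenth

From Cb3 to Ab4 is 13 letter names — a thirteenth of some quality.
Cb3 to Ab4 is 21 semitones, which makes it a major thirteenth; the second version is higher, so the direction is up.
Checking another pair — D4 → B5 — gives the same interval.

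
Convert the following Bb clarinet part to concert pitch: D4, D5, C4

The Bb clarinet sounds a major second below written, so transpose each written note down a major second.
D4 becomes C4
D5 becomes C5
C4 becomes Bb3

C4 C5 Bb3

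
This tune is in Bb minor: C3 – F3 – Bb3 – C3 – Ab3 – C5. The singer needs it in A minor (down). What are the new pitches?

B2 E3 A3 B2 G3 B4

Bb minor to A minor down is a minor second, so every note moves down by that interval.
C3 becomes B2
F3 becomes E3
Bb3 becomes A3
C3 becomes B2
Ab3 becomes G3
C5 becomes B4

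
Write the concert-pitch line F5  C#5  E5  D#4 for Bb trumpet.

G5 D#5 F#5 E#4

The Bb trumpet sounds a major second below written, so the written part must be a major second above concert — transpose each note up.
F5 -> G5
C#5 -> D#5
E5 -> F#5
D#4 -> E#4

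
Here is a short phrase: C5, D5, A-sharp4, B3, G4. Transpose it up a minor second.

Db5 Eb5 B4 C4 Ab4

C5: a second up reaches D, and 1 semitone makes it Db5.
D5 up a minor second is Eb5.
A#4: a second up reaches B, and 1 semitone makes it B4.
B3 up a minor second is C4.
G4 up a minor second is Ab4.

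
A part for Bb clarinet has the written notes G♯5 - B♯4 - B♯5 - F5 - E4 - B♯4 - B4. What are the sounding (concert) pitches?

F#5 A#4 A#5 Eb5 D4 A#4 A4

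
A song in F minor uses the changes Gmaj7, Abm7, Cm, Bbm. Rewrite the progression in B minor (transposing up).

F minor up to B minor is an augmented fourth; each chord root moves by that interval while the quality stays the same.
Gmaj7: root G up an augmented fourth → C#, giving C#maj7.
Abm7: root Ab up an augmented fourth → D, giving Dm7.
Cm: root C up an augmented fourth → F#, giving F#m.
Bbm: root Bb up an augmented fourth → E, giving Em.

C#maj7 Dm7 F#m Em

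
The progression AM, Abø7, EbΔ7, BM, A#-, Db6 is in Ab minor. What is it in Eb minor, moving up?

EM Ebø7 BbΔ7 F#M E#- Ab6

Ab minor up to Eb minor is a perfect fifth; each chord root moves by that interval while the quality stays the same.
AM: root A up a perfect fifth → E, giving EM.
Abø7: root Ab up a perfect fifth → Eb, giving Ebø7.
EbΔ7: root Eb up a perfect fifth → Bb, giving BbΔ7.
BM: root B up a perfect fifth → F#, giving F#M.
A#-: root A# up a perfect fifth → E#, giving E#-.
Db6: root Db up a perfect fifth → Ab, giving Ab6.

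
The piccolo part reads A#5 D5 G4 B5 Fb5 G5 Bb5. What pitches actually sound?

A#6 D6 G5 B6 Fb6 G6 Bb6

The piccolo sounds a perfect octave above written, so transpose each written note up a perfect octave.
A#5 → A#6
D5 → D6
G4 → G5
B5 → B6
Fb5 → Fb6
G5 → G6
Bb5 → Bb6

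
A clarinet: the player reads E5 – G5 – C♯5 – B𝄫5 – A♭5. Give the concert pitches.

C#5 E5 A#4 Gb5 F5

Written C4 on the A clarinet sounds as A3, a minor third lower; apply that shift to every note.
E5 → C#5
G5 → E5
C#5 → A#4
Bbb5 → Gb5
Ab5 → F5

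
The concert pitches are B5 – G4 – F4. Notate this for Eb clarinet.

The Eb clarinet sounds a minor third above written, so the written part must be a minor third below concert — transpose each note down.
B5 becomes G#5
G4 becomes E4
F4 becomes D4

G#5 E4 D4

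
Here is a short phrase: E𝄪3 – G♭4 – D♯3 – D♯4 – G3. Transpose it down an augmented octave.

E#2 Gbb3 D2 D3 Gb2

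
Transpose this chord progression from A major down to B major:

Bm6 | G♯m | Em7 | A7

C#m6 A#m F#m7 B7

A major down to B major is a minor seventh; each chord root moves by that interval while the quality stays the same.
Bm6: root B down a minor seventh → C#, giving C#m6.
G♯m: root G♯ down a minor seventh → A#, giving A#m.
Em7: root E down a minor seventh → F#, giving F#m7.
A7: root A down a minor seventh → B, giving B7.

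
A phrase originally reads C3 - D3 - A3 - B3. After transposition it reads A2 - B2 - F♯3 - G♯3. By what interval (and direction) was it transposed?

down a minor third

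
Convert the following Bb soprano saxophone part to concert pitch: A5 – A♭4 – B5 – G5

G5 Gb4 A5 F5

The Bb soprano saxophone sounds a major second below written, so transpose each written note down a major second.
A5 → G5
Ab4 → Gb4
B5 → A5
G5 → F5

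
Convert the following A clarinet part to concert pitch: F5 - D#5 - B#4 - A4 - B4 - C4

Written C4 on the A clarinet sounds as A3, a minor third lower; apply that shift to every note.
F5 → D5
D#5 → B#4
B#4 → G##4
A4 → F#4
B4 → G#4
C4 → A3

D5 B#4 G##4 F#4 G#4 A3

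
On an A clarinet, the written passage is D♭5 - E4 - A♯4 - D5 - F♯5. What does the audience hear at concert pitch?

Bb4 C#4 F##4 B4 D#5

Written C4 on the A clarinet sounds as A3, a minor third lower; apply that shift to every note.
Db5 gives Bb4
E4 gives C#4
A#4 gives F##4
D5 gives B4
F#5 gives D#5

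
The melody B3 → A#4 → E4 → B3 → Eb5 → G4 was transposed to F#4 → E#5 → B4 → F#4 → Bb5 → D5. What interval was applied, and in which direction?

From B3 to F#4 is 5 letter names — a fifth of some quality.
B3 to F#4 is 7 semitones, which makes it a perfect fifth; the second version is higher, so the direction is up.
Checking another pair — G4 → D5 — gives the same interval.

up a perfect fifth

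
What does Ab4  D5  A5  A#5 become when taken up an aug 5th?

E5 A#5 E#6 E##6

Ab4 to E5
D5 to A#5
A5 to E#6
A#5 to E##6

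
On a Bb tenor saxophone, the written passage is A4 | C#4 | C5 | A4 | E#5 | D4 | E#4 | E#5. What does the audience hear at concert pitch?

The Bb tenor saxophone sounds a major ninth below written, so transpose each written note down a major ninth.
A4 to G3
C#4 to B2
C5 to Bb3
A4 to G3
E#5 to D#4
D4 to C3
E#4 to D#3
E#5 to D#4

G3 B2 Bb3 G3 D#4 C3 D#3 D#4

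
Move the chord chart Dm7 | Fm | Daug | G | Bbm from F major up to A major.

F major up to A major is a major third; each chord root moves by that interval while the quality stays the same.
Dm7: root D up a major third → F#, giving F#m7.
Fm: root F up a major third → A, giving Am.
Daug: root D up a major third → F#, giving F#aug.
G: root G up a major third → B, giving B.
Bbm: root Bb up a major third → D, giving Dm.

F#m7 Am F#aug B Dm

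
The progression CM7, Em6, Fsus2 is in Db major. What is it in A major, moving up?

G#M7 B#m6 C#sus2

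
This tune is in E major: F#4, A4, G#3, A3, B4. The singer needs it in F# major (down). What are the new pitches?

G#3 B3 A#2 B2 C#4

E major to F# major down is a minor seventh, so every note moves down by that interval.
F#4 to G#3
A4 to B3
G#3 to A#2
A3 to B2
B4 to C#4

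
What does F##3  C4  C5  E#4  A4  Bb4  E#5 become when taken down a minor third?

D##3 A3 A4 C##4 F#4 G4 C##5

F##3: a third down reaches D, and 3 semitones makes it D##3.
C4 down a minor third is A3.
C5: a third down reaches A, and 3 semitones makes it A4.
E#4: a third down reaches C, and 3 semitones makes it C##4.
A4 down a minor third is F#4.
Bb4 down a minor third is G4.
E#5: a third down reaches C, and 3 semitones makes it C##5.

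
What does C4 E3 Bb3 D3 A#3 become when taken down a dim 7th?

C4 down a diminished seventh is D#3.
E3 down a diminished seventh is F##2.
Bb3: a seventh down reaches C, and 9 semitones makes it C#3.
D3: a seventh down reaches E, and 9 semitones makes it E#2.
A#3 down a diminished seventh is B##2.

D#3 F##2 C#3 E#2 B##2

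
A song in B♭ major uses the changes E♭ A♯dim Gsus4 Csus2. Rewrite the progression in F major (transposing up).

Bb E#dim Dsus4 Gsus2

B♭ major up to F major is a perfect fifth; each chord root moves by that interval while the quality stays the same.
E♭: root E♭ up a perfect fifth → Bb, giving Bb.
A♯dim: root A♯ up a perfect fifth → E#, giving E#dim.
Gsus4: root G up a perfect fifth → D, giving Dsus4.
Csus2: root C up a perfect fifth → G, giving Gsus2.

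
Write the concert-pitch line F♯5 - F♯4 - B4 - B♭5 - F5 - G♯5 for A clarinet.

A5 A4 D5 Db6 Ab5 B5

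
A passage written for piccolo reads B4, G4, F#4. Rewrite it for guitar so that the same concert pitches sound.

First find concert pitch: the piccolo sounds a perfect octave above written, so B4 G4 F#4 sounds B5 G5 F#5.
Then write for guitar: it sounds a perfect octave below written, so the part must be a perfect octave above concert.
B5 → B6
G5 → G6
F#5 → F#6

B6 G6 F#6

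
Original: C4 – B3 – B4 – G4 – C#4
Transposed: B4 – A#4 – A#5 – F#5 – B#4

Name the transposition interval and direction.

up a major seventh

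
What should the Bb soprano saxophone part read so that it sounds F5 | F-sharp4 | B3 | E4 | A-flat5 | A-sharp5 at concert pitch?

G5 G#4 C#4 F#4 Bb5 B#5

Written C4 sounds as Bb3 on the Bb soprano saxophone, so concert pitches are written a major second up.
F5 → G5
F#4 → G#4
B3 → C#4
E4 → F#4
Ab5 → Bb5
A#5 → B#5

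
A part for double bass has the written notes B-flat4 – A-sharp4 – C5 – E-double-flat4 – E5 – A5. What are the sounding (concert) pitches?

Written C4 on the double bass sounds as C3, a perfect octave lower; apply that shift to every note.
Bb4 to Bb3
A#4 to A#3
C5 to C4
Ebb4 to Ebb3
E5 to E4
A5 to A4

Bb3 A#3 C4 Ebb3 E4 A4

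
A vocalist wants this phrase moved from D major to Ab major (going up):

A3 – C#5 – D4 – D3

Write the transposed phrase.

Eb4 G5 Ab4 Ab3

From D up to Ab is a diminished fifth; apply that to each pitch.
A3 → Eb4
C#5 → G5
D4 → Ab4
D3 → Ab3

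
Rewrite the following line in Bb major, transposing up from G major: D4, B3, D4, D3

From G up to Bb is a minor third; apply that to each pitch.
D4 becomes F4
B3 becomes D4
D4 becomes F4
D3 becomes F3

F4 D4 F4 F3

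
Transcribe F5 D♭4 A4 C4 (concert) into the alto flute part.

Bb5 Gb4 D5 F4

Written C4 sounds as G3 on the alto flute, so concert pitches are written a perfect fourth up.
F5 to Bb5
Db4 to Gb4
A4 to D5
C4 to F4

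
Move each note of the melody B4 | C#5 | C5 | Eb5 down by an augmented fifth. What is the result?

B4 to Eb4
C#5 to F4
C5 to Fb4
Eb5 to Abb4

Eb4 F4 Fb4 Abb4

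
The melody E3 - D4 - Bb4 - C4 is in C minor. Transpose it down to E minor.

G#2 F#3 D4 E3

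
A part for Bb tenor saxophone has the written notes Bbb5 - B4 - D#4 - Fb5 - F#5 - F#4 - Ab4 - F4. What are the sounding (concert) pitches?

Abb4 A3 C#3 Ebb4 E4 E3 Gb3 Eb3

The Bb tenor saxophone sounds a major ninth below written, so transpose each written note down a major ninth.
Bbb5 → Abb4
B4 → A3
D#4 → C#3
Fb5 → Ebb4
F#5 → E4
F#4 → E3
Ab4 → Gb3
F4 → Eb3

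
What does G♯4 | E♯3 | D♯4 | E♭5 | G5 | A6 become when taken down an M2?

F#4 D#3 C#4 Db5 F5 G6

A major second down from G#4 gives F#4.
E#3: a second down reaches D, and 2 semitones makes it D#3.
D#4 down a major second is C#4.
Eb5 down a major second is Db5.
G5 down a major second is F5.
A6 down a major second is G6.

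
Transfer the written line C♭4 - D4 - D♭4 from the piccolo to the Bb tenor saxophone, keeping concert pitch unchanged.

First find concert pitch: the piccolo sounds a perfect octave above written, so C♭4 D4 D♭4 sounds Cb5 D5 Db5.
Then write for Bb tenor saxophone: it sounds a major ninth below written, so the part must be a major ninth above concert.
Cb5 → Db6
D5 → E6
Db5 → Eb6

Db6 E6 Eb6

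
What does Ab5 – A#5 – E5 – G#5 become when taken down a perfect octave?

Ab4 A#4 E4 G#4

A perfect octave down from Ab5 gives Ab4.
A#5 down a perfect octave is A#4.
A perfect octave down from E5 gives E4.
A perfect octave down from G#5 gives G#4.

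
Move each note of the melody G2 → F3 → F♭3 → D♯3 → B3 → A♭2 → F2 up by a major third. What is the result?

B2 A3 Ab3 F##3 D#4 C3 A2

G2 up a major third is B2.
F3: a third up reaches A, and 4 semitones makes it A3.
A major third up from Fb3 gives Ab3.
D#3 up a major third is F##3.
B3 up a major third is D#4.
Ab2: a third up reaches C, and 4 semitones makes it C3.
F2: a third up reaches A, and 4 semitones makes it A2.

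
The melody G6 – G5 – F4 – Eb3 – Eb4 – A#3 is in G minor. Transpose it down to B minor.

G minor to B minor down is a minor sixth, so every note moves down by that interval.
G6 becomes B5
G5 becomes B4
F4 becomes A3
Eb3 becomes G2
Eb4 becomes G3
A#3 becomes C##3

B5 B4 A3 G2 G3 C##3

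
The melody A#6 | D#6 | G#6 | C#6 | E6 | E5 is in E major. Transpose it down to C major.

F#6 B5 E6 A5 C6 C5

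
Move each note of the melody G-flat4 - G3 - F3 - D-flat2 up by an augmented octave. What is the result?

G5 G#4 F#4 D3

An augmented octave up from Gb4 gives G5.
G3: an octave up reaches G, and 13 semitones makes it G#4.
F3 up an augmented octave is F#4.
An augmented octave up from Db2 gives D3.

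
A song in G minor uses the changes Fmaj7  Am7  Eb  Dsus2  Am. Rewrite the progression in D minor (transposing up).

Cmaj7 Em7 Bb Asus2 Em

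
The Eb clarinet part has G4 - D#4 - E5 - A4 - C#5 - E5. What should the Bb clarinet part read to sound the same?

First find concert pitch: the Eb clarinet sounds a minor third above written, so G4 D#4 E5 A4 C#5 E5 sounds Bb4 F#4 G5 C5 E5 G5.
Then write for Bb clarinet: it sounds a major second below written, so the part must be a major second above concert.
Bb4 → C5
F#4 → G#4
G5 → A5
C5 → D5
E5 → F#5
G5 → A5

C5 G#4 A5 D5 F#5 A5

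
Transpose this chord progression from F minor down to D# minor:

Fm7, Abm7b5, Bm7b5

F minor down to D# minor is a diminished third; each chord root moves by that interval while the quality stays the same.
Fm7: root F down a diminished third → D#, giving D#m7.
Abm7b5: root Ab down a diminished third → F#, giving F#m7b5.
Bm7b5: root B down a diminished third → G##, giving G##m7b5.

D#m7 F#m7b5 G##m7b5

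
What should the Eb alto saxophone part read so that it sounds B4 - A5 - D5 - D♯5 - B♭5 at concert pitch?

Written C4 sounds as Eb3 on the Eb alto saxophone, so concert pitches are written a major sixth up.
B4 → G#5
A5 → F#6
D5 → B5
D#5 → B#5
Bb5 → G6

G#5 F#6 B5 B#5 G6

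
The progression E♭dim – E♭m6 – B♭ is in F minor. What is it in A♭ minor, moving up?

F minor up to A♭ minor is a minor third; each chord root moves by that interval while the quality stays the same.
E♭dim: root E♭ up a minor third → Gb, giving Gbdim.
E♭m6: root E♭ up a minor third → Gb, giving Gbm6.
B♭: root B♭ up a minor third → Db, giving Db.

Gbdim Gbm6 Db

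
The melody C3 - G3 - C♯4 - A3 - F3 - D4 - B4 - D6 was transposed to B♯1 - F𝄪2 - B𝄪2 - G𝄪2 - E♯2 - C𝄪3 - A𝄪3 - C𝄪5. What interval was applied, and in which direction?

From C3 to B#1 is 9 letter names — a ninth of some quality.
B#1 to C3 is 12 semitones, which makes it a diminished ninth; the second version is lower, so the direction is down.
Checking another pair — D6 → C##5 — gives the same interval.

down a diminished ninth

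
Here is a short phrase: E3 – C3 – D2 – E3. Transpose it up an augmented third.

G##3 E#3 F##2 G##3

E3: a third up reaches G, and 5 semitones makes it G##3.
An augmented third up from C3 gives E#3.
D2 up an augmented third is F##2.
E3 up an augmented third is G##3.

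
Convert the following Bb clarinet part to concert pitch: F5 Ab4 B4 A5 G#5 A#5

Eb5 Gb4 A4 G5 F#5 G#5

The Bb clarinet sounds a major second below written, so transpose each written note down a major second.
F5 → Eb5
Ab4 → Gb4
B4 → A4
A5 → G5
G#5 → F#5
A#5 → G#5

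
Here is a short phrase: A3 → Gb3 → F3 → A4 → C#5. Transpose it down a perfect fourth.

E3 Db3 C3 E4 G#4

A perfect fourth down from A3 gives E3.
Gb3: a fourth down reaches D, and 5 semitones makes it Db3.
A perfect fourth down from F3 gives C3.
A4 down a perfect fourth is E4.
C#5 down a perfect fourth is G#4.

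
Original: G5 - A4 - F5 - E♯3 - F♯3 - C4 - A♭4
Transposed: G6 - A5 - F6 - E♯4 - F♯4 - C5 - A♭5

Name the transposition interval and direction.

From G5 to G6 is 8 letter names — an octave of some quality.
G5 to G6 is 12 semitones, which makes it a perfect octave; the second version is higher, so the direction is up.
Checking another pair — Ab4 → Ab5 — gives the same interval.

up a perfect octave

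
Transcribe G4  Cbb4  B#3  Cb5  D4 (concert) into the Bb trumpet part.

Written C4 sounds as Bb3 on the Bb trumpet, so concert pitches are written a major second up.
G4 to A4
Cbb4 to Dbb4
B#3 to C##4
Cb5 to Db5
D4 to E4

A4 Dbb4 C##4 Db5 E4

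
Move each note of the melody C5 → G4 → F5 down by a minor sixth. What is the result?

E4 B3 A4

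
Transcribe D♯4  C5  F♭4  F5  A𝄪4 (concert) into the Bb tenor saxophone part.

E#5 D6 Gb5 G6 B##5

The Bb tenor saxophone sounds a major ninth below written, so the written part must be a major ninth above concert — transpose each note up.
D#4 -> E#5
C5 -> D6
Fb4 -> Gb5
F5 -> G6
A##4 -> B##5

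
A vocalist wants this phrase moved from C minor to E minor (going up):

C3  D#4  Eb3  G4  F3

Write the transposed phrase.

E3 F##4 G3 B4 A3

C minor to E minor up is a major third, so every note moves up by that interval.
C3 to E3
D#4 to F##4
Eb3 to G3
G4 to B4
F3 to A3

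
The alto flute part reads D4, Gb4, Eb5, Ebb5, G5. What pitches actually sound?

The alto flute sounds a perfect fourth below written, so transpose each written note down a perfect fourth.
D4 to A3
Gb4 to Db4
Eb5 to Bb4
Ebb5 to Bbb4
G5 to D5

A3 Db4 Bb4 Bbb4 D5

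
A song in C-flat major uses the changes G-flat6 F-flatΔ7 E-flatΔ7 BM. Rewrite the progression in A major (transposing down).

C-flat major down to A major is a diminished third; each chord root moves by that interval while the quality stays the same.
G-flat6: root G-flat down a diminished third → E, giving E6.
F-flatΔ7: root F-flat down a diminished third → D, giving DΔ7.
E-flatΔ7: root E-flat down a diminished third → C#, giving C#Δ7.
BM: root B down a diminished third → G##, giving G##M.

E6 DΔ7 C#Δ7 G##M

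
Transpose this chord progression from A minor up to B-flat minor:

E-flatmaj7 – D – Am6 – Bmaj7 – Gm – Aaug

Fbmaj7 Eb Bbm6 Cmaj7 Abm Bbaug

A minor up to B-flat minor is a minor second; each chord root moves by that interval while the quality stays the same.
E-flatmaj7: root E-flat up a minor second → Fb, giving Fbmaj7.
D: root D up a minor second → Eb, giving Eb.
Am6: root A up a minor second → Bb, giving Bbm6.
Bmaj7: root B up a minor second → C, giving Cmaj7.
Gm: root G up a minor second → Ab, giving Abm.
Aaug: root A up a minor second → Bb, giving Bbaug.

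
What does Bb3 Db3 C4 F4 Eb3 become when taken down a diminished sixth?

D#3 F#2 E#3 A#3 G#2

Bb3 down a diminished sixth is D#3.
Db3 down a diminished sixth is F#2.
C4 down a diminished sixth is E#3.
F4 down a diminished sixth is A#3.
Eb3 down a diminished sixth is G#2.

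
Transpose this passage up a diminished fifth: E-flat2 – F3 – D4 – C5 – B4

Bbb2 Cb4 Ab4 Gb5 F5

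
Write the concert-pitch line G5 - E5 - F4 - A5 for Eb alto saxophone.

E6 C#6 D5 F#6

Written C4 sounds as Eb3 on the Eb alto saxophone, so concert pitches are written a major sixth up.
G5 gives E6
E5 gives C#6
F4 gives D5
A5 gives F#6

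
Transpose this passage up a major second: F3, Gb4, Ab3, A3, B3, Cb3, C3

G3 Ab4 Bb3 B3 C#4 Db3 D3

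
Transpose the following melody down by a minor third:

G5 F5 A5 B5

G5 to E5
F5 to D5
A5 to F#5
B5 to G#5

E5 D5 F#5 G#5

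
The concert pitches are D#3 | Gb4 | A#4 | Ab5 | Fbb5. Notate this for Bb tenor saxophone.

E#4 Ab5 B#5 Bb6 Gbb6

Written C4 sounds as Bb2 on the Bb tenor saxophone, so concert pitches are written a major ninth up.
D#3 -> E#4
Gb4 -> Ab5
A#4 -> B#5
Ab5 -> Bb6
Fbb5 -> Gbb6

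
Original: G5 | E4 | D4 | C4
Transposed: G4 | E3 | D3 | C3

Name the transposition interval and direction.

From G5 to G4 is 8 letter names — an octave of some quality.
G4 to G5 is 12 semitones, which makes it a perfect octave; the second version is lower, so the direction is down.
Checking another pair — C4 → C3 — gives the same interval.

down a perfect octave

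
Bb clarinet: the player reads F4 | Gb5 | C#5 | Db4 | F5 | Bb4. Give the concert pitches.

Eb4 Fb5 B4 Cb4 Eb5 Ab4

Written C4 on the Bb clarinet sounds as Bb3, a major second lower; apply that shift to every note.
F4 -> Eb4
Gb5 -> Fb5
C#5 -> B4
Db4 -> Cb4
F5 -> Eb5
Bb4 -> Ab4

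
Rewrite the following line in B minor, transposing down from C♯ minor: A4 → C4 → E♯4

G4 Bb3 D#4

C♯ minor to B minor down is a major second, so every note moves down by that interval.
A4 becomes G4
C4 becomes Bb3
E#4 becomes D#4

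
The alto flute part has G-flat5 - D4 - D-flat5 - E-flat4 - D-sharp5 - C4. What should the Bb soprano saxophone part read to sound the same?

First find concert pitch: the alto flute sounds a perfect fourth below written, so G-flat5 D4 D-flat5 E-flat4 D-sharp5 C4 sounds Db5 A3 Ab4 Bb3 A#4 G3.
Then write for Bb soprano saxophone: it sounds a major second below written, so the part must be a major second above concert.
Db5 → Eb5
A3 → B3
Ab4 → Bb4
Bb3 → C4
A#4 → B#4
G3 → A3

Eb5 B3 Bb4 C4 B#4 A3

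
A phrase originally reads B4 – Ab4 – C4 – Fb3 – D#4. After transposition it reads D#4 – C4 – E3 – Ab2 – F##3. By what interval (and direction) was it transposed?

From B4 to D#4 is 6 letter names — a sixth of some quality.
D#4 to B4 is 8 semitones, which makes it a minor sixth; the second version is lower, so the direction is down.
Checking another pair — D#4 → F##3 — gives the same interval.

down a minor sixth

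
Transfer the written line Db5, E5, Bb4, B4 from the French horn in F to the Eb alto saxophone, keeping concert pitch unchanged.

First find concert pitch: the French horn in F sounds a perfect fifth below written, so Db5 E5 Bb4 B4 sounds Gb4 A4 Eb4 E4.
Then write for Eb alto saxophone: it sounds a major sixth below written, so the part must be a major sixth above concert.
Gb4 → Eb5
A4 → F#5
Eb4 → C5
E4 → C#5

Eb5 F#5 C5 C#5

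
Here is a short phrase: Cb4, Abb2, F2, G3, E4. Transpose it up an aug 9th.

Cb4 up an augmented ninth is D5.
Abb2: a ninth up reaches B, and 15 semitones makes it Bb3.
F2 up an augmented ninth is G#3.
An augmented ninth up from G3 gives A#4.
An augmented ninth up from E4 gives F##5.

D5 Bb3 G#3 A#4 F##5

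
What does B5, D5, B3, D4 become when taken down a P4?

A perfect fourth down from B5 gives F#5.
D5: a fourth down reaches A, and 5 semitones makes it A4.
B3 down a perfect fourth is F#3.
D4: a fourth down reaches A, and 5 semitones makes it A3.

F#5 A4 F#3 A3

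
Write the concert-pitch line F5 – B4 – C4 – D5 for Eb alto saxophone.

Written C4 sounds as Eb3 on the Eb alto saxophone, so concert pitches are written a major sixth up.
F5 to D6
B4 to G#5
C4 to A4
D5 to B5

D6 G#5 A4 B5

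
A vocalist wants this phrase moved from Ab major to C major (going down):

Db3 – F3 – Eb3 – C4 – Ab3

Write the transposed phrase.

F2 A2 G2 E3 C3

Ab major to C major down is a minor sixth, so every note moves down by that interval.
Db3 -> F2
F3 -> A2
Eb3 -> G2
C4 -> E3
Ab3 -> C3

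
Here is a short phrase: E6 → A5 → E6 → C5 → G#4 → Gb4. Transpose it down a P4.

E6 becomes B5
A5 becomes E5
E6 becomes B5
C5 becomes G4
G#4 becomes D#4
Gb4 becomes Db4

B5 E5 B5 G4 D#4 Db4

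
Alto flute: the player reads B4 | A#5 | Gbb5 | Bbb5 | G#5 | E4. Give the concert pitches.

F#4 E#5 Dbb5 Fb5 D#5 B3

The alto flute sounds a perfect fourth below written, so transpose each written note down a perfect fourth.
B4 gives F#4
A#5 gives E#5
Gbb5 gives Dbb5
Bbb5 gives Fb5
G#5 gives D#5
E4 gives B3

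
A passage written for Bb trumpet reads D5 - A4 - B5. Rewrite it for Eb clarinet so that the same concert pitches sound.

First find concert pitch: the Bb trumpet sounds a major second below written, so D5 A4 B5 sounds C5 G4 A5.
Then write for Eb clarinet: it sounds a minor third above written, so the part must be a minor third below concert.
C5 → A4
G4 → E4
A5 → F#5

A4 E4 F#5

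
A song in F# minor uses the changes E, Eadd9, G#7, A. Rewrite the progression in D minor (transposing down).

F# minor down to D minor is a major third; each chord root moves by that interval while the quality stays the same.
E: root E down a major third → C, giving C.
Eadd9: root E down a major third → C, giving Cadd9.
G#7: root G# down a major third → E, giving E7.
A: root A down a major third → F, giving F.

C Cadd9 E7 F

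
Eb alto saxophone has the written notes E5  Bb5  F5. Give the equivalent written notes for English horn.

D5 Ab5 Eb5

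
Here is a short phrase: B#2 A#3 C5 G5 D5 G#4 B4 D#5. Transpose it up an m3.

D#3 C#4 Eb5 Bb5 F5 B4 D5 F#5

B#2 -> D#3
A#3 -> C#4
C5 -> Eb5
G5 -> Bb5
D5 -> F5
G#4 -> B4
B4 -> D5
D#5 -> F#5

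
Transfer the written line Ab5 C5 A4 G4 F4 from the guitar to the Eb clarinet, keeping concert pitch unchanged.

First find concert pitch: the guitar sounds a perfect octave below written, so Ab5 C5 A4 G4 F4 sounds Ab4 C4 A3 G3 F3.
Then write for Eb clarinet: it sounds a minor third above written, so the part must be a minor third below concert.
Ab4 → F4
C4 → A3
A3 → F#3
G3 → E3
F3 → D3

F4 A3 F#3 E3 D3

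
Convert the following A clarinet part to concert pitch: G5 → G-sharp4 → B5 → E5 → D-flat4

E5 E#4 G#5 C#5 Bb3

The A clarinet sounds a minor third below written, so transpose each written note down a minor third.
G5 to E5
G#4 to E#4
B5 to G#5
E5 to C#5
Db4 to Bb3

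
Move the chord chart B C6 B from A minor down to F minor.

G Ab6 G

A minor down to F minor is a major third; each chord root moves by that interval while the quality stays the same.
B: root B down a major third → G, giving G.
C6: root C down a major third → Ab, giving Ab6.
B: root B down a major third → G, giving G.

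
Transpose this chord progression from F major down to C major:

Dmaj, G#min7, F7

Amaj D#min7 C7

F major down to C major is a perfect fourth; each chord root moves by that interval while the quality stays the same.
Dmaj: root D down a perfect fourth → A, giving Amaj.
G#min7: root G# down a perfect fourth → D#, giving D#min7.
F7: root F down a perfect fourth → C, giving C7.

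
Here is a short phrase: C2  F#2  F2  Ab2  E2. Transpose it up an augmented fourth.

F#2 B#2 B2 D3 A#2

C2 becomes F#2
F#2 becomes B#2
F2 becomes B2
Ab2 becomes D3
E2 becomes A#2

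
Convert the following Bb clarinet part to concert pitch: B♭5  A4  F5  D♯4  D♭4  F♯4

Ab5 G4 Eb5 C#4 Cb4 E4

Written C4 on the Bb clarinet sounds as Bb3, a major second lower; apply that shift to every note.
Bb5 -> Ab5
A4 -> G4
F5 -> Eb5
D#4 -> C#4
Db4 -> Cb4
F#4 -> E4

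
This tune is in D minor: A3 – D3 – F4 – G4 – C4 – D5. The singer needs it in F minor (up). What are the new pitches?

C4 F3 Ab4 Bb4 Eb4 F5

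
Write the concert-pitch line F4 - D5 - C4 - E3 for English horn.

C5 A5 G4 B3

The English horn sounds a perfect fifth below written, so the written part must be a perfect fifth above concert — transpose each note up.
F4 to C5
D5 to A5
C4 to G4
E3 to B3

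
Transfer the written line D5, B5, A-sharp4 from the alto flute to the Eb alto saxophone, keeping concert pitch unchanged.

First find concert pitch: the alto flute sounds a perfect fourth below written, so D5 B5 A-sharp4 sounds A4 F#5 E#4.
Then write for Eb alto saxophone: it sounds a major sixth below written, so the part must be a major sixth above concert.
A4 → F#5
F#5 → D#6
E#4 → C##5

F#5 D#6 C##5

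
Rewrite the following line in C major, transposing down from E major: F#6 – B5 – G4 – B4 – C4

D6 G5 Eb4 G4 Ab3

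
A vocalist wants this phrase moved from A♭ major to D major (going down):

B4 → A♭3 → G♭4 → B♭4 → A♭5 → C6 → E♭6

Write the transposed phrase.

E#4 D3 C4 E4 D5 F#5 A5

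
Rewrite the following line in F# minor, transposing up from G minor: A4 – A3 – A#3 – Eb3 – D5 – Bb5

From G up to F# is a major seventh; apply that to each pitch.
A4 to G#5
A3 to G#4
A#3 to G##4
Eb3 to D4
D5 to C#6
Bb5 to A6

G#5 G#4 G##4 D4 C#6 A6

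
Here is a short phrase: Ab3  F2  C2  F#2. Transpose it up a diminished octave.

Abb4 Fb3 Cb3 F3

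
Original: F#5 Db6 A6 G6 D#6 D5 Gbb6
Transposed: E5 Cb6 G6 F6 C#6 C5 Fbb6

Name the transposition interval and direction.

Take the first pair: F#5 → E5. F to E spans 2 letter names, so the interval is some kind of second.
E5 to F#5 is 2 semitones, which makes it a major second; the second version is lower, so the direction is down.
Checking another pair — Gbb6 → Fbb6 — gives the same interval.

down a major second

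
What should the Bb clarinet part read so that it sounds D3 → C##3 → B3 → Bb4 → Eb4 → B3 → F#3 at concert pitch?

E3 D##3 C#4 C5 F4 C#4 G#3

The Bb clarinet sounds a major second below written, so the written part must be a major second above concert — transpose each note up.
D3 gives E3
C##3 gives D##3
B3 gives C#4
Bb4 gives C5
Eb4 gives F4
B3 gives C#4
F#3 gives G#3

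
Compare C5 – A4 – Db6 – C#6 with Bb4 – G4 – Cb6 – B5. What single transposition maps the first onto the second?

down a major second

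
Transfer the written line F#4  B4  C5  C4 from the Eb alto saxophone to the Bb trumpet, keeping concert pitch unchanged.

B3 E4 F4 F3

First find concert pitch: the Eb alto saxophone sounds a major sixth below written, so F#4 B4 C5 C4 sounds A3 D4 Eb4 Eb3.
Then write for Bb trumpet: it sounds a major second below written, so the part must be a major second above concert.
A3 → B3
D4 → E4
Eb4 → F4
Eb3 → F3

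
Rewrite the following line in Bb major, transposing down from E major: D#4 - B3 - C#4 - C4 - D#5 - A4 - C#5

A3 F3 G3 Gb3 A4 Eb4 G4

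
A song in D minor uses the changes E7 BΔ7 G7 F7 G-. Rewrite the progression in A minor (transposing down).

B7 F#Δ7 D7 C7 D-

D minor down to A minor is a perfect fourth; each chord root moves by that interval while the quality stays the same.
E7: root E down a perfect fourth → B, giving B7.
BΔ7: root B down a perfect fourth → F#, giving F#Δ7.
G7: root G down a perfect fourth → D, giving D7.
F7: root F down a perfect fourth → C, giving C7.
G-: root G down a perfect fourth → D, giving D-.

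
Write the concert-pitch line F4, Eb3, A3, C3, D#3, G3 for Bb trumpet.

G4 F3 B3 D3 E#3 A3

Written C4 sounds as Bb3 on the Bb trumpet, so concert pitches are written a major second up.
F4 → G4
Eb3 → F3
A3 → B3
C3 → D3
D#3 → E#3
G3 → A3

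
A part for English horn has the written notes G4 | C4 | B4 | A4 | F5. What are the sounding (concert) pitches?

The English horn sounds a perfect fifth below written, so transpose each written note down a perfect fifth.
G4 gives C4
C4 gives F3
B4 gives E4
A4 gives D4
F5 gives Bb4

C4 F3 E4 D4 Bb4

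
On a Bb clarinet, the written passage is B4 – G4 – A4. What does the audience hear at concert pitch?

A4 F4 G4

The Bb clarinet sounds a major second below written, so transpose each written note down a major second.
B4 gives A4
G4 gives F4
A4 gives G4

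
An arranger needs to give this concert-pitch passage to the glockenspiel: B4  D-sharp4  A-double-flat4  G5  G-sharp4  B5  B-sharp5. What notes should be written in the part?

B2 D#2 Abb2 G3 G#2 B3 B#3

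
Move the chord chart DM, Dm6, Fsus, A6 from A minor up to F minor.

A minor up to F minor is a minor sixth; each chord root moves by that interval while the quality stays the same.
DM: root D up a minor sixth → Bb, giving BbM.
Dm6: root D up a minor sixth → Bb, giving Bbm6.
Fsus: root F up a minor sixth → Db, giving Dbsus.
A6: root A up a minor sixth → F, giving F6.

BbM Bbm6 Dbsus F6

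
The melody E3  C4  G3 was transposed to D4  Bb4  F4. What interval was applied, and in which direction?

up a minor seventh

From E3 to D4 is 7 letter names — a seventh of some quality.
E3 to D4 is 10 semitones, which makes it a minor seventh; the second version is higher, so the direction is up.
Checking another pair — G3 → F4 — gives the same interval.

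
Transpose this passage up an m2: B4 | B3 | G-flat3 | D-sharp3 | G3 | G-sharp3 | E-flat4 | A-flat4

B4: a second up reaches C, and 1 semitone makes it C5.
B3 up a minor second is C4.
A minor second up from Gb3 gives Abb3.
D#3 up a minor second is E3.
G3: a second up reaches A, and 1 semitone makes it Ab3.
G#3: a second up reaches A, and 1 semitone makes it A3.
Eb4 up a minor second is Fb4.
Ab4 up a minor second is Bbb4.

C5 C4 Abb3 E3 Ab3 A3 Fb4 Bbb4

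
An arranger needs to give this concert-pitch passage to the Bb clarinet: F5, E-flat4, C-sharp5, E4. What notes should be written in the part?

G5 F4 D#5 F#4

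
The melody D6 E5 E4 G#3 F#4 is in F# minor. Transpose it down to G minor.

Eb5 F4 F3 A2 G3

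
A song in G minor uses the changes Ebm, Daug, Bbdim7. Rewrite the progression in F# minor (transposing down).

Dm C#aug Adim7

G minor down to F# minor is a minor second; each chord root moves by that interval while the quality stays the same.
Ebm: root Eb down a minor second → D, giving Dm.
Daug: root D down a minor second → C#, giving C#aug.
Bbdim7: root Bb down a minor second → A, giving Adim7.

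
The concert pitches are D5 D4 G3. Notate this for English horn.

A5 A4 D4

The English horn sounds a perfect fifth below written, so the written part must be a perfect fifth above concert — transpose each note up.
D5 gives A5
D4 gives A4
G3 gives D4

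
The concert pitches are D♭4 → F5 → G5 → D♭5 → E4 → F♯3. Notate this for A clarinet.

Fb4 Ab5 Bb5 Fb5 G4 A3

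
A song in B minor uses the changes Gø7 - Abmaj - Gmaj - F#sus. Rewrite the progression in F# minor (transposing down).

Dø7 Ebmaj Dmaj C#sus

B minor down to F# minor is a perfect fourth; each chord root moves by that interval while the quality stays the same.
Gø7: root G down a perfect fourth → D, giving Dø7.
Abmaj: root Ab down a perfect fourth → Eb, giving Ebmaj.
Gmaj: root G down a perfect fourth → D, giving Dmaj.
F#sus: root F# down a perfect fourth → C#, giving C#sus.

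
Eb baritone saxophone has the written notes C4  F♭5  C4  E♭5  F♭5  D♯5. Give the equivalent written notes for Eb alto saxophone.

First find concert pitch: the Eb baritone saxophone sounds a major thirteenth below written, so C4 F♭5 C4 E♭5 F♭5 D♯5 sounds Eb2 Abb3 Eb2 Gb3 Abb3 F#3.
Then write for Eb alto saxophone: it sounds a major sixth below written, so the part must be a major sixth above concert.
Eb2 → C3
Abb3 → Fb4
Eb2 → C3
Gb3 → Eb4
Abb3 → Fb4
F#3 → D#4

C3 Fb4 C3 Eb4 Fb4 D#4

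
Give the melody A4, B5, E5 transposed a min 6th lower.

C#4 D#5 G#4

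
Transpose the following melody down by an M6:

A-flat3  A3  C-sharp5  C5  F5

Ab3 down a major sixth is Cb3.
A3: a sixth down reaches C, and 9 semitones makes it C3.
C#5: a sixth down reaches E, and 9 semitones makes it E4.
C5 down a major sixth is Eb4.
F5: a sixth down reaches A, and 9 semitones makes it Ab4.

Cb3 C3 E4 Eb4 Ab4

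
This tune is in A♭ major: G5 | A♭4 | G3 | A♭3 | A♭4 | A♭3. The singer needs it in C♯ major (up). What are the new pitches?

B#5 C#5 B#3 C#4 C#5 C#4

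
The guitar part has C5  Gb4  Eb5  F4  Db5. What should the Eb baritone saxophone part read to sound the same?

First find concert pitch: the guitar sounds a perfect octave below written, so C5 Gb4 Eb5 F4 Db5 sounds C4 Gb3 Eb4 F3 Db4.
Then write for Eb baritone saxophone: it sounds a major thirteenth below written, so the part must be a major thirteenth above concert.
C4 → A5
Gb3 → Eb5
Eb4 → C6
F3 → D5
Db4 → Bb5

A5 Eb5 C6 D5 Bb5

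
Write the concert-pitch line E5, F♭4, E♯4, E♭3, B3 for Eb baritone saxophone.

C#7 Db6 C##6 C5 G#5

Written C4 sounds as Eb2 on the Eb baritone saxophone, so concert pitches are written a major thirteenth up.
E5 → C#7
Fb4 → Db6
E#4 → C##6
Eb3 → C5
B3 → G#5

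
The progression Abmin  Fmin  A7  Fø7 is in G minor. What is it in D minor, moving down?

Ebmin Cmin E7 Cø7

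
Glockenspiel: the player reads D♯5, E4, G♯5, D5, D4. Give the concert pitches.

Written C4 on the glockenspiel sounds as C6, a perfect fifteenth higher; apply that shift to every note.
D#5 becomes D#7
E4 becomes E6
G#5 becomes G#7
D5 becomes D7
D4 becomes D6

D#7 E6 G#7 D7 D6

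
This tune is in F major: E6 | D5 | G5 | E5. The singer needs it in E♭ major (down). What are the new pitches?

From F down to E♭ is a major second; apply that to each pitch.
E6 gives D6
D5 gives C5
G5 gives F5
E5 gives D5

D6 C5 F5 D5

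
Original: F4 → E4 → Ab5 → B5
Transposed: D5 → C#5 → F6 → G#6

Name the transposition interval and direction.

From F4 to D5 is 6 letter names — a sixth of some quality.
F4 to D5 is 9 semitones, which makes it a major sixth; the second version is higher, so the direction is up.
Checking another pair — B5 → G#6 — gives the same interval.

up a major sixth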